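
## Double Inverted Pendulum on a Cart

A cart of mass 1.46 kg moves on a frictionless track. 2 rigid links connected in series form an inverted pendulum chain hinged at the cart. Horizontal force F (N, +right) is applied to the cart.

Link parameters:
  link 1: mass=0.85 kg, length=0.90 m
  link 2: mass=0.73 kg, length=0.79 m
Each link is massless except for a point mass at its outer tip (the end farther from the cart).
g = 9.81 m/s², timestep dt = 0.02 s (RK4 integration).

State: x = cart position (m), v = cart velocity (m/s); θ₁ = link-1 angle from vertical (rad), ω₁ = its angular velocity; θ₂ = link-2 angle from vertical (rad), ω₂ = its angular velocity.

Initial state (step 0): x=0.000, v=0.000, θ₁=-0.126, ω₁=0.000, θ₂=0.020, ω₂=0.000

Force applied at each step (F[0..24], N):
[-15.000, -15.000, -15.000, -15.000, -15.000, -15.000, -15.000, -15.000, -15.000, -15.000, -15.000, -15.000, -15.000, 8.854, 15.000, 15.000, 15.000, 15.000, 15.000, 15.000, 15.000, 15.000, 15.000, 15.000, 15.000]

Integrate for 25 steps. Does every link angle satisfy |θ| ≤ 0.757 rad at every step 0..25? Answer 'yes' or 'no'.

Answer: yes

Derivation:
apply F[0]=-15.000 → step 1: x=-0.002, v=-0.177, θ₁=-0.125, ω₁=0.138, θ₂=0.021, ω₂=0.073
apply F[1]=-15.000 → step 2: x=-0.007, v=-0.354, θ₁=-0.120, ω₁=0.278, θ₂=0.023, ω₂=0.144
apply F[2]=-15.000 → step 3: x=-0.016, v=-0.533, θ₁=-0.113, ω₁=0.422, θ₂=0.026, ω₂=0.214
apply F[3]=-15.000 → step 4: x=-0.028, v=-0.714, θ₁=-0.104, ω₁=0.572, θ₂=0.031, ω₂=0.281
apply F[4]=-15.000 → step 5: x=-0.045, v=-0.898, θ₁=-0.091, ω₁=0.730, θ₂=0.038, ω₂=0.343
apply F[5]=-15.000 → step 6: x=-0.064, v=-1.086, θ₁=-0.074, ω₁=0.897, θ₂=0.045, ω₂=0.400
apply F[6]=-15.000 → step 7: x=-0.088, v=-1.279, θ₁=-0.055, ω₁=1.076, θ₂=0.054, ω₂=0.450
apply F[7]=-15.000 → step 8: x=-0.116, v=-1.476, θ₁=-0.031, ω₁=1.269, θ₂=0.063, ω₂=0.492
apply F[8]=-15.000 → step 9: x=-0.147, v=-1.678, θ₁=-0.004, ω₁=1.477, θ₂=0.073, ω₂=0.525
apply F[9]=-15.000 → step 10: x=-0.183, v=-1.886, θ₁=0.028, ω₁=1.701, θ₂=0.084, ω₂=0.548
apply F[10]=-15.000 → step 11: x=-0.223, v=-2.097, θ₁=0.064, ω₁=1.940, θ₂=0.095, ω₂=0.561
apply F[11]=-15.000 → step 12: x=-0.267, v=-2.312, θ₁=0.106, ω₁=2.194, θ₂=0.106, ω₂=0.565
apply F[12]=-15.000 → step 13: x=-0.315, v=-2.526, θ₁=0.152, ω₁=2.460, θ₂=0.118, ω₂=0.563
apply F[13]=+8.854 → step 14: x=-0.365, v=-2.424, θ₁=0.201, ω₁=2.392, θ₂=0.129, ω₂=0.550
apply F[14]=+15.000 → step 15: x=-0.411, v=-2.250, θ₁=0.247, ω₁=2.263, θ₂=0.140, ω₂=0.522
apply F[15]=+15.000 → step 16: x=-0.455, v=-2.086, θ₁=0.291, ω₁=2.161, θ₂=0.150, ω₂=0.481
apply F[16]=+15.000 → step 17: x=-0.495, v=-1.930, θ₁=0.334, ω₁=2.085, θ₂=0.159, ω₂=0.425
apply F[17]=+15.000 → step 18: x=-0.532, v=-1.782, θ₁=0.375, ω₁=2.034, θ₂=0.167, ω₂=0.357
apply F[18]=+15.000 → step 19: x=-0.566, v=-1.641, θ₁=0.415, ω₁=2.005, θ₂=0.173, ω₂=0.275
apply F[19]=+15.000 → step 20: x=-0.597, v=-1.505, θ₁=0.455, ω₁=1.997, θ₂=0.178, ω₂=0.182
apply F[20]=+15.000 → step 21: x=-0.626, v=-1.375, θ₁=0.495, ω₁=2.008, θ₂=0.180, ω₂=0.079
apply F[21]=+15.000 → step 22: x=-0.653, v=-1.247, θ₁=0.536, ω₁=2.035, θ₂=0.181, ω₂=-0.035
apply F[22]=+15.000 → step 23: x=-0.676, v=-1.122, θ₁=0.577, ω₁=2.078, θ₂=0.179, ω₂=-0.156
apply F[23]=+15.000 → step 24: x=-0.697, v=-0.998, θ₁=0.619, ω₁=2.134, θ₂=0.174, ω₂=-0.284
apply F[24]=+15.000 → step 25: x=-0.716, v=-0.873, θ₁=0.662, ω₁=2.200, θ₂=0.167, ω₂=-0.417
Max |angle| over trajectory = 0.662 rad; bound = 0.757 → within bound.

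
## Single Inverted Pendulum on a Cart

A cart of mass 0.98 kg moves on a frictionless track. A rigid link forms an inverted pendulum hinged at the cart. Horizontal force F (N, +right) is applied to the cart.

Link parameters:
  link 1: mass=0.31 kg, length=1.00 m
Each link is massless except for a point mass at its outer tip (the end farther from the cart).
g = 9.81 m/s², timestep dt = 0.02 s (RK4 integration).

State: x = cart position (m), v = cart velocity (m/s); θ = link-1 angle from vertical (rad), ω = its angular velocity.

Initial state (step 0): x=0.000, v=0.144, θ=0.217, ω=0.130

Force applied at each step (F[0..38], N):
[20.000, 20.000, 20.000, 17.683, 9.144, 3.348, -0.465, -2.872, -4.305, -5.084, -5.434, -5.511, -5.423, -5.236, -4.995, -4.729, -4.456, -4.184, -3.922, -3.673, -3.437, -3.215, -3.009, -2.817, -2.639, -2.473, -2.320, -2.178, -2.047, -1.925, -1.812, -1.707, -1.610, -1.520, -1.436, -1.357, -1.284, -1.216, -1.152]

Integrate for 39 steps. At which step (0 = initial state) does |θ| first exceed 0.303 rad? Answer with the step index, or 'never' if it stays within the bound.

apply F[0]=+20.000 → step 1: x=0.007, v=0.533, θ=0.216, ω=-0.208
apply F[1]=+20.000 → step 2: x=0.021, v=0.923, θ=0.209, ω=-0.548
apply F[2]=+20.000 → step 3: x=0.044, v=1.315, θ=0.194, ω=-0.892
apply F[3]=+17.683 → step 4: x=0.073, v=1.662, θ=0.173, ω=-1.197
apply F[4]=+9.144 → step 5: x=0.109, v=1.839, θ=0.148, ω=-1.341
apply F[5]=+3.348 → step 6: x=0.146, v=1.901, θ=0.121, ω=-1.375
apply F[6]=-0.465 → step 7: x=0.184, v=1.886, θ=0.094, ω=-1.339
apply F[7]=-2.872 → step 8: x=0.221, v=1.823, θ=0.068, ω=-1.261
apply F[8]=-4.305 → step 9: x=0.256, v=1.733, θ=0.044, ω=-1.160
apply F[9]=-5.084 → step 10: x=0.290, v=1.627, θ=0.021, ω=-1.048
apply F[10]=-5.434 → step 11: x=0.321, v=1.516, θ=0.002, ω=-0.934
apply F[11]=-5.511 → step 12: x=0.351, v=1.403, θ=-0.016, ω=-0.824
apply F[12]=-5.423 → step 13: x=0.378, v=1.294, θ=-0.031, ω=-0.719
apply F[13]=-5.236 → step 14: x=0.402, v=1.190, θ=-0.045, ω=-0.622
apply F[14]=-4.995 → step 15: x=0.425, v=1.091, θ=-0.056, ω=-0.533
apply F[15]=-4.729 → step 16: x=0.446, v=0.998, θ=-0.066, ω=-0.453
apply F[16]=-4.456 → step 17: x=0.465, v=0.912, θ=-0.074, ω=-0.380
apply F[17]=-4.184 → step 18: x=0.483, v=0.831, θ=-0.081, ω=-0.315
apply F[18]=-3.922 → step 19: x=0.499, v=0.756, θ=-0.087, ω=-0.257
apply F[19]=-3.673 → step 20: x=0.513, v=0.687, θ=-0.092, ω=-0.206
apply F[20]=-3.437 → step 21: x=0.526, v=0.623, θ=-0.095, ω=-0.160
apply F[21]=-3.215 → step 22: x=0.538, v=0.563, θ=-0.098, ω=-0.120
apply F[22]=-3.009 → step 23: x=0.549, v=0.508, θ=-0.100, ω=-0.085
apply F[23]=-2.817 → step 24: x=0.558, v=0.457, θ=-0.102, ω=-0.054
apply F[24]=-2.639 → step 25: x=0.567, v=0.410, θ=-0.102, ω=-0.027
apply F[25]=-2.473 → step 26: x=0.575, v=0.366, θ=-0.103, ω=-0.003
apply F[26]=-2.320 → step 27: x=0.582, v=0.325, θ=-0.103, ω=0.018
apply F[27]=-2.178 → step 28: x=0.588, v=0.287, θ=-0.102, ω=0.035
apply F[28]=-2.047 → step 29: x=0.593, v=0.252, θ=-0.101, ω=0.051
apply F[29]=-1.925 → step 30: x=0.598, v=0.219, θ=-0.100, ω=0.064
apply F[30]=-1.812 → step 31: x=0.602, v=0.188, θ=-0.099, ω=0.075
apply F[31]=-1.707 → step 32: x=0.605, v=0.159, θ=-0.097, ω=0.084
apply F[32]=-1.610 → step 33: x=0.608, v=0.132, θ=-0.095, ω=0.092
apply F[33]=-1.520 → step 34: x=0.611, v=0.107, θ=-0.093, ω=0.099
apply F[34]=-1.436 → step 35: x=0.613, v=0.084, θ=-0.091, ω=0.104
apply F[35]=-1.357 → step 36: x=0.614, v=0.062, θ=-0.089, ω=0.108
apply F[36]=-1.284 → step 37: x=0.615, v=0.041, θ=-0.087, ω=0.112
apply F[37]=-1.216 → step 38: x=0.616, v=0.021, θ=-0.085, ω=0.114
apply F[38]=-1.152 → step 39: x=0.616, v=0.003, θ=-0.083, ω=0.116
max |θ| = 0.217 ≤ 0.303 over all 40 states.

Answer: never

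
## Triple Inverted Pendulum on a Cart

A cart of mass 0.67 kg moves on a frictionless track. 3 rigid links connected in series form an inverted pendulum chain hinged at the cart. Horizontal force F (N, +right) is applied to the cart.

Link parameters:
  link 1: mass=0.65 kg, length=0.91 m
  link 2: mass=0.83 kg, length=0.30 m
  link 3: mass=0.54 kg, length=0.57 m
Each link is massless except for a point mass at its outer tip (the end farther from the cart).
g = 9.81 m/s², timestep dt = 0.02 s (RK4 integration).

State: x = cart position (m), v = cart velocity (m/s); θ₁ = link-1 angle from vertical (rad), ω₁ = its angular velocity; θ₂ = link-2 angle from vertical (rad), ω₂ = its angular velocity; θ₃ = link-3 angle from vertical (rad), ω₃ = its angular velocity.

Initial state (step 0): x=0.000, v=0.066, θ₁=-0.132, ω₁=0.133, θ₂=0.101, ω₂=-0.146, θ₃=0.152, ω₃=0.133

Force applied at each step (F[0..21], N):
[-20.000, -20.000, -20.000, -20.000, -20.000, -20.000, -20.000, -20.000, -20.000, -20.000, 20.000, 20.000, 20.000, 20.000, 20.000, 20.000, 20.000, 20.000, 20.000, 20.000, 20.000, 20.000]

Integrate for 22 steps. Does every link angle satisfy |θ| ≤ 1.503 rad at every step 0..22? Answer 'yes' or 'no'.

apply F[0]=-20.000 → step 1: x=-0.004, v=-0.441, θ₁=-0.125, ω₁=0.538, θ₂=0.103, ω₂=0.377, θ₃=0.155, ω₃=0.167
apply F[1]=-20.000 → step 2: x=-0.018, v=-0.959, θ₁=-0.110, ω₁=0.967, θ₂=0.116, ω₂=0.869, θ₃=0.159, ω₃=0.197
apply F[2]=-20.000 → step 3: x=-0.042, v=-1.498, θ₁=-0.086, ω₁=1.437, θ₂=0.138, ω₂=1.309, θ₃=0.163, ω₃=0.216
apply F[3]=-20.000 → step 4: x=-0.078, v=-2.061, θ₁=-0.052, ω₁=1.963, θ₂=0.168, ω₂=1.664, θ₃=0.167, ω₃=0.222
apply F[4]=-20.000 → step 5: x=-0.125, v=-2.648, θ₁=-0.007, ω₁=2.556, θ₂=0.203, ω₂=1.886, θ₃=0.172, ω₃=0.218
apply F[5]=-20.000 → step 6: x=-0.184, v=-3.245, θ₁=0.050, ω₁=3.211, θ₂=0.242, ω₂=1.922, θ₃=0.176, ω₃=0.218
apply F[6]=-20.000 → step 7: x=-0.254, v=-3.816, θ₁=0.121, ω₁=3.894, θ₂=0.279, ω₂=1.743, θ₃=0.180, ω₃=0.241
apply F[7]=-20.000 → step 8: x=-0.336, v=-4.308, θ₁=0.206, ω₁=4.526, θ₂=0.310, ω₂=1.406, θ₃=0.186, ω₃=0.311
apply F[8]=-20.000 → step 9: x=-0.426, v=-4.665, θ₁=0.301, ω₁=5.011, θ₂=0.335, ω₂=1.088, θ₃=0.193, ω₃=0.434
apply F[9]=-20.000 → step 10: x=-0.521, v=-4.873, θ₁=0.405, ω₁=5.293, θ₂=0.356, ω₂=0.999, θ₃=0.204, ω₃=0.594
apply F[10]=+20.000 → step 11: x=-0.613, v=-4.255, θ₁=0.505, ω₁=4.776, θ₂=0.376, ω₂=1.001, θ₃=0.216, ω₃=0.602
apply F[11]=+20.000 → step 12: x=-0.692, v=-3.735, θ₁=0.597, ω₁=4.419, θ₂=0.395, ω₂=0.931, θ₃=0.227, ω₃=0.581
apply F[12]=+20.000 → step 13: x=-0.762, v=-3.280, θ₁=0.683, ω₁=4.187, θ₂=0.412, ω₂=0.765, θ₃=0.239, ω₃=0.544
apply F[13]=+20.000 → step 14: x=-0.824, v=-2.866, θ₁=0.765, ω₁=4.049, θ₂=0.425, ω₂=0.511, θ₃=0.249, ω₃=0.501
apply F[14]=+20.000 → step 15: x=-0.877, v=-2.476, θ₁=0.845, ω₁=3.982, θ₂=0.432, ω₂=0.181, θ₃=0.259, ω₃=0.457
apply F[15]=+20.000 → step 16: x=-0.923, v=-2.095, θ₁=0.925, ω₁=3.967, θ₂=0.432, ω₂=-0.209, θ₃=0.267, ω₃=0.417
apply F[16]=+20.000 → step 17: x=-0.961, v=-1.714, θ₁=1.004, ω₁=3.993, θ₂=0.424, ω₂=-0.646, θ₃=0.275, ω₃=0.383
apply F[17]=+20.000 → step 18: x=-0.991, v=-1.325, θ₁=1.084, ω₁=4.050, θ₂=0.406, ω₂=-1.113, θ₃=0.283, ω₃=0.358
apply F[18]=+20.000 → step 19: x=-1.014, v=-0.922, θ₁=1.166, ω₁=4.129, θ₂=0.379, ω₂=-1.594, θ₃=0.290, ω₃=0.343
apply F[19]=+20.000 → step 20: x=-1.028, v=-0.501, θ₁=1.250, ω₁=4.227, θ₂=0.342, ω₂=-2.073, θ₃=0.297, ω₃=0.336
apply F[20]=+20.000 → step 21: x=-1.034, v=-0.060, θ₁=1.335, ω₁=4.339, θ₂=0.296, ω₂=-2.533, θ₃=0.303, ω₃=0.335
apply F[21]=+20.000 → step 22: x=-1.030, v=0.401, θ₁=1.423, ω₁=4.466, θ₂=0.241, ω₂=-2.960, θ₃=0.310, ω₃=0.335
Max |angle| over trajectory = 1.423 rad; bound = 1.503 → within bound.

Answer: yes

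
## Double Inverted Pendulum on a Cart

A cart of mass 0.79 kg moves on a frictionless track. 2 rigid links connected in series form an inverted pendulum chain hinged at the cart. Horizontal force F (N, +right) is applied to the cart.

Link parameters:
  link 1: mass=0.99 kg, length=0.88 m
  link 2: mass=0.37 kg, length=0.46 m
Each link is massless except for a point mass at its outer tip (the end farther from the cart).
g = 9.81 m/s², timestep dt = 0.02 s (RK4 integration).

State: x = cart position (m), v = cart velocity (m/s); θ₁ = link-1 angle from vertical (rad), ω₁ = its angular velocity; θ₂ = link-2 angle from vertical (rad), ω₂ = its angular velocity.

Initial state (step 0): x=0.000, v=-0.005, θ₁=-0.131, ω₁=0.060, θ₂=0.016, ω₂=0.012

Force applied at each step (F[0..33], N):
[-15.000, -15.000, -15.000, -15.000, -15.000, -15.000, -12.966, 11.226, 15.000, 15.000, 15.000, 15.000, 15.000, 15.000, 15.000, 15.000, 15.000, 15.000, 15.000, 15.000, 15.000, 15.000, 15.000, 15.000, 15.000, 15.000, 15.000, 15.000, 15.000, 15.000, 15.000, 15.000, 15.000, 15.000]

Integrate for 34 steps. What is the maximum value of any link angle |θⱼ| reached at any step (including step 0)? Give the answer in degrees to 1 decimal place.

apply F[0]=-15.000 → step 1: x=-0.003, v=-0.333, θ₁=-0.127, ω₁=0.386, θ₂=0.017, ω₂=0.113
apply F[1]=-15.000 → step 2: x=-0.013, v=-0.665, θ₁=-0.115, ω₁=0.721, θ₂=0.020, ω₂=0.209
apply F[2]=-15.000 → step 3: x=-0.030, v=-1.005, θ₁=-0.098, ω₁=1.069, θ₂=0.026, ω₂=0.292
apply F[3]=-15.000 → step 4: x=-0.054, v=-1.356, θ₁=-0.073, ω₁=1.438, θ₂=0.032, ω₂=0.359
apply F[4]=-15.000 → step 5: x=-0.084, v=-1.719, θ₁=-0.040, ω₁=1.830, θ₂=0.040, ω₂=0.406
apply F[5]=-15.000 → step 6: x=-0.122, v=-2.094, θ₁=0.001, ω₁=2.248, θ₂=0.048, ω₂=0.431
apply F[6]=-12.966 → step 7: x=-0.168, v=-2.425, θ₁=0.050, ω₁=2.629, θ₂=0.057, ω₂=0.439
apply F[7]=+11.226 → step 8: x=-0.213, v=-2.155, θ₁=0.099, ω₁=2.340, θ₂=0.066, ω₂=0.434
apply F[8]=+15.000 → step 9: x=-0.253, v=-1.808, θ₁=0.142, ω₁=1.979, θ₂=0.074, ω₂=0.410
apply F[9]=+15.000 → step 10: x=-0.286, v=-1.480, θ₁=0.179, ω₁=1.653, θ₂=0.082, ω₂=0.364
apply F[10]=+15.000 → step 11: x=-0.312, v=-1.170, θ₁=0.209, ω₁=1.361, θ₂=0.089, ω₂=0.295
apply F[11]=+15.000 → step 12: x=-0.333, v=-0.876, θ₁=0.233, ω₁=1.097, θ₂=0.094, ω₂=0.207
apply F[12]=+15.000 → step 13: x=-0.347, v=-0.596, θ₁=0.253, ω₁=0.856, θ₂=0.097, ω₂=0.101
apply F[13]=+15.000 → step 14: x=-0.357, v=-0.326, θ₁=0.268, ω₁=0.633, θ₂=0.098, ω₂=-0.019
apply F[14]=+15.000 → step 15: x=-0.361, v=-0.063, θ₁=0.278, ω₁=0.424, θ₂=0.096, ω₂=-0.151
apply F[15]=+15.000 → step 16: x=-0.359, v=0.195, θ₁=0.285, ω₁=0.225, θ₂=0.091, ω₂=-0.293
apply F[16]=+15.000 → step 17: x=-0.353, v=0.450, θ₁=0.287, ω₁=0.030, θ₂=0.084, ω₂=-0.443
apply F[17]=+15.000 → step 18: x=-0.341, v=0.706, θ₁=0.286, ω₁=-0.163, θ₂=0.074, ω₂=-0.600
apply F[18]=+15.000 → step 19: x=-0.324, v=0.963, θ₁=0.281, ω₁=-0.360, θ₂=0.060, ω₂=-0.763
apply F[19]=+15.000 → step 20: x=-0.303, v=1.226, θ₁=0.271, ω₁=-0.563, θ₂=0.043, ω₂=-0.929
apply F[20]=+15.000 → step 21: x=-0.275, v=1.495, θ₁=0.258, ω₁=-0.778, θ₂=0.023, ω₂=-1.097
apply F[21]=+15.000 → step 22: x=-0.243, v=1.774, θ₁=0.240, ω₁=-1.008, θ₂=-0.001, ω₂=-1.264
apply F[22]=+15.000 → step 23: x=-0.204, v=2.066, θ₁=0.218, ω₁=-1.259, θ₂=-0.028, ω₂=-1.426
apply F[23]=+15.000 → step 24: x=-0.160, v=2.372, θ₁=0.190, ω₁=-1.535, θ₂=-0.058, ω₂=-1.579
apply F[24]=+15.000 → step 25: x=-0.109, v=2.696, θ₁=0.156, ω₁=-1.842, θ₂=-0.091, ω₂=-1.716
apply F[25]=+15.000 → step 26: x=-0.052, v=3.038, θ₁=0.116, ω₁=-2.184, θ₂=-0.126, ω₂=-1.831
apply F[26]=+15.000 → step 27: x=0.012, v=3.399, θ₁=0.068, ω₁=-2.562, θ₂=-0.164, ω₂=-1.914
apply F[27]=+15.000 → step 28: x=0.084, v=3.774, θ₁=0.013, ω₁=-2.974, θ₂=-0.203, ω₂=-1.958
apply F[28]=+15.000 → step 29: x=0.163, v=4.153, θ₁=-0.051, ω₁=-3.411, θ₂=-0.242, ω₂=-1.959
apply F[29]=+15.000 → step 30: x=0.250, v=4.520, θ₁=-0.123, ω₁=-3.853, θ₂=-0.281, ω₂=-1.920
apply F[30]=+15.000 → step 31: x=0.344, v=4.854, θ₁=-0.205, ω₁=-4.275, θ₂=-0.318, ω₂=-1.856
apply F[31]=+15.000 → step 32: x=0.444, v=5.133, θ₁=-0.294, ω₁=-4.646, θ₂=-0.355, ω₂=-1.795
apply F[32]=+15.000 → step 33: x=0.549, v=5.340, θ₁=-0.390, ω₁=-4.947, θ₂=-0.390, ω₂=-1.768
apply F[33]=+15.000 → step 34: x=0.657, v=5.472, θ₁=-0.491, ω₁=-5.172, θ₂=-0.426, ω₂=-1.801
Max |angle| over trajectory = 0.491 rad = 28.2°.

Answer: 28.2°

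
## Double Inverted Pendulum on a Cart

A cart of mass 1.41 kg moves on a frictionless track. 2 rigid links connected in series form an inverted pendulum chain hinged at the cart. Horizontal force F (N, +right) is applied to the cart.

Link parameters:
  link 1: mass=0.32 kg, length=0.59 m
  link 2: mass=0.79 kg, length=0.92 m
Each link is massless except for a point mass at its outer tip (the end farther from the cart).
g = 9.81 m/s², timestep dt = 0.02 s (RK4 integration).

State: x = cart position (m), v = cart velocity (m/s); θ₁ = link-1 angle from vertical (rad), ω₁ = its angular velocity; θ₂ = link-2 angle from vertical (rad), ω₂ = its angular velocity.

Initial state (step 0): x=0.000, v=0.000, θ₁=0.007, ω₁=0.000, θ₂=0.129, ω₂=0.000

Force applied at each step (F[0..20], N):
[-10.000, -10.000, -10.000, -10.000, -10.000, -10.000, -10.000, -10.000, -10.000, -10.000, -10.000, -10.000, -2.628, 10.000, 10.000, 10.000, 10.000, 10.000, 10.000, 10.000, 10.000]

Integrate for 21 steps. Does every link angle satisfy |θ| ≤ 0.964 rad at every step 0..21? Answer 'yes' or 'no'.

apply F[0]=-10.000 → step 1: x=-0.001, v=-0.143, θ₁=0.008, ω₁=0.150, θ₂=0.130, ω₂=0.086
apply F[1]=-10.000 → step 2: x=-0.006, v=-0.286, θ₁=0.013, ω₁=0.303, θ₂=0.132, ω₂=0.171
apply F[2]=-10.000 → step 3: x=-0.013, v=-0.431, θ₁=0.021, ω₁=0.463, θ₂=0.137, ω₂=0.253
apply F[3]=-10.000 → step 4: x=-0.023, v=-0.576, θ₁=0.032, ω₁=0.632, θ₂=0.143, ω₂=0.331
apply F[4]=-10.000 → step 5: x=-0.036, v=-0.723, θ₁=0.046, ω₁=0.815, θ₂=0.150, ω₂=0.403
apply F[5]=-10.000 → step 6: x=-0.052, v=-0.873, θ₁=0.064, ω₁=1.016, θ₂=0.159, ω₂=0.467
apply F[6]=-10.000 → step 7: x=-0.071, v=-1.024, θ₁=0.087, ω₁=1.237, θ₂=0.168, ω₂=0.521
apply F[7]=-10.000 → step 8: x=-0.093, v=-1.178, θ₁=0.114, ω₁=1.484, θ₂=0.179, ω₂=0.563
apply F[8]=-10.000 → step 9: x=-0.118, v=-1.334, θ₁=0.146, ω₁=1.757, θ₂=0.191, ω₂=0.592
apply F[9]=-10.000 → step 10: x=-0.146, v=-1.491, θ₁=0.184, ω₁=2.058, θ₂=0.203, ω₂=0.607
apply F[10]=-10.000 → step 11: x=-0.178, v=-1.648, θ₁=0.229, ω₁=2.386, θ₂=0.215, ω₂=0.608
apply F[11]=-10.000 → step 12: x=-0.212, v=-1.804, θ₁=0.280, ω₁=2.733, θ₂=0.227, ω₂=0.600
apply F[12]=-2.628 → step 13: x=-0.249, v=-1.858, θ₁=0.337, ω₁=2.942, θ₂=0.239, ω₂=0.581
apply F[13]=+10.000 → step 14: x=-0.285, v=-1.747, θ₁=0.396, ω₁=2.942, θ₂=0.250, ω₂=0.529
apply F[14]=+10.000 → step 15: x=-0.319, v=-1.641, θ₁=0.455, ω₁=2.989, θ₂=0.260, ω₂=0.460
apply F[15]=+10.000 → step 16: x=-0.350, v=-1.536, θ₁=0.515, ω₁=3.075, θ₂=0.268, ω₂=0.378
apply F[16]=+10.000 → step 17: x=-0.380, v=-1.430, θ₁=0.578, ω₁=3.192, θ₂=0.275, ω₂=0.287
apply F[17]=+10.000 → step 18: x=-0.408, v=-1.323, θ₁=0.643, ω₁=3.331, θ₂=0.280, ω₂=0.193
apply F[18]=+10.000 → step 19: x=-0.433, v=-1.212, θ₁=0.711, ω₁=3.485, θ₂=0.283, ω₂=0.103
apply F[19]=+10.000 → step 20: x=-0.456, v=-1.096, θ₁=0.783, ω₁=3.648, θ₂=0.284, ω₂=0.021
apply F[20]=+10.000 → step 21: x=-0.477, v=-0.974, θ₁=0.857, ω₁=3.815, θ₂=0.284, ω₂=-0.047
Max |angle| over trajectory = 0.857 rad; bound = 0.964 → within bound.

Answer: yes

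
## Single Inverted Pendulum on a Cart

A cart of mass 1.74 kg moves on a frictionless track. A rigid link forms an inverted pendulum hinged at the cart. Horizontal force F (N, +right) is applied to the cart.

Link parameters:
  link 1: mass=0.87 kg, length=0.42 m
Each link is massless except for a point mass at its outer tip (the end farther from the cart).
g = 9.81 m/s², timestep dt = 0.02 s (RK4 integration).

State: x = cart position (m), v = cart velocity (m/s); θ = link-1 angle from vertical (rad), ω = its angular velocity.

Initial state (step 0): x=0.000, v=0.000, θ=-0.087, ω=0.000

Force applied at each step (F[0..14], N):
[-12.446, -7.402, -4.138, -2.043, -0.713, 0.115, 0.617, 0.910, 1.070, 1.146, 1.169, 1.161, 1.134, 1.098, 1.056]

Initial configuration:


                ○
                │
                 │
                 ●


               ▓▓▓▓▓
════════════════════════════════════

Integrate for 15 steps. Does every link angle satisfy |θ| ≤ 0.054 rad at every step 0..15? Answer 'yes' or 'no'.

Answer: no

Derivation:
apply F[0]=-12.446 → step 1: x=-0.001, v=-0.134, θ=-0.084, ω=0.278
apply F[1]=-7.402 → step 2: x=-0.005, v=-0.211, θ=-0.077, ω=0.423
apply F[2]=-4.138 → step 3: x=-0.009, v=-0.252, θ=-0.068, ω=0.485
apply F[3]=-2.043 → step 4: x=-0.015, v=-0.269, θ=-0.058, ω=0.497
apply F[4]=-0.713 → step 5: x=-0.020, v=-0.272, θ=-0.049, ω=0.479
apply F[5]=+0.115 → step 6: x=-0.025, v=-0.266, θ=-0.039, ω=0.445
apply F[6]=+0.617 → step 7: x=-0.031, v=-0.256, θ=-0.031, ω=0.404
apply F[7]=+0.910 → step 8: x=-0.036, v=-0.243, θ=-0.023, ω=0.360
apply F[8]=+1.070 → step 9: x=-0.040, v=-0.228, θ=-0.017, ω=0.317
apply F[9]=+1.146 → step 10: x=-0.045, v=-0.214, θ=-0.011, ω=0.276
apply F[10]=+1.169 → step 11: x=-0.049, v=-0.200, θ=-0.005, ω=0.238
apply F[11]=+1.161 → step 12: x=-0.053, v=-0.186, θ=-0.001, ω=0.204
apply F[12]=+1.134 → step 13: x=-0.056, v=-0.173, θ=0.003, ω=0.174
apply F[13]=+1.098 → step 14: x=-0.060, v=-0.161, θ=0.006, ω=0.147
apply F[14]=+1.056 → step 15: x=-0.063, v=-0.150, θ=0.009, ω=0.123
Max |angle| over trajectory = 0.087 rad; bound = 0.054 → exceeded.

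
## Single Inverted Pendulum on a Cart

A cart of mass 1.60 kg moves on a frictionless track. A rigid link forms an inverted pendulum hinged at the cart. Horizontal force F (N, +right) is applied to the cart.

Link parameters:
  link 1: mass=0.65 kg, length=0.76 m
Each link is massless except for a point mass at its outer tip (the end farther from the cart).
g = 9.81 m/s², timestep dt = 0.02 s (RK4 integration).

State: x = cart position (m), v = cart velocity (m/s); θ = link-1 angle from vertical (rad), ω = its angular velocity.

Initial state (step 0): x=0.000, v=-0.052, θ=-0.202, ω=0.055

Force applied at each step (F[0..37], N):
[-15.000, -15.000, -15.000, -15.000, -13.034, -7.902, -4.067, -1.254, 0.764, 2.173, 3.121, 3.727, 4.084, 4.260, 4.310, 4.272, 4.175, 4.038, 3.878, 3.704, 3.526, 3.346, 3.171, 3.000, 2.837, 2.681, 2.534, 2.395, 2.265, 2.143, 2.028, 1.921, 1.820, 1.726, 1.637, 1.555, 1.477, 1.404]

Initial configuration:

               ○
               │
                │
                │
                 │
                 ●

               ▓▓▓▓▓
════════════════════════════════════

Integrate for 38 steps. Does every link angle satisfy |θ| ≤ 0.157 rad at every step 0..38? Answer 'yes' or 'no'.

apply F[0]=-15.000 → step 1: x=-0.003, v=-0.221, θ=-0.199, ω=0.222
apply F[1]=-15.000 → step 2: x=-0.009, v=-0.391, θ=-0.193, ω=0.390
apply F[2]=-15.000 → step 3: x=-0.018, v=-0.562, θ=-0.184, ω=0.562
apply F[3]=-15.000 → step 4: x=-0.031, v=-0.734, θ=-0.171, ω=0.740
apply F[4]=-13.034 → step 5: x=-0.047, v=-0.883, θ=-0.154, ω=0.892
apply F[5]=-7.902 → step 6: x=-0.066, v=-0.970, θ=-0.136, ω=0.968
apply F[6]=-4.067 → step 7: x=-0.086, v=-1.012, θ=-0.116, ω=0.990
apply F[7]=-1.254 → step 8: x=-0.106, v=-1.019, θ=-0.097, ω=0.972
apply F[8]=+0.764 → step 9: x=-0.126, v=-1.004, θ=-0.078, ω=0.929
apply F[9]=+2.173 → step 10: x=-0.146, v=-0.971, θ=-0.060, ω=0.869
apply F[10]=+3.121 → step 11: x=-0.165, v=-0.928, θ=-0.043, ω=0.800
apply F[11]=+3.727 → step 12: x=-0.183, v=-0.879, θ=-0.028, ω=0.726
apply F[12]=+4.084 → step 13: x=-0.200, v=-0.827, θ=-0.014, ω=0.651
apply F[13]=+4.260 → step 14: x=-0.216, v=-0.773, θ=-0.002, ω=0.579
apply F[14]=+4.310 → step 15: x=-0.231, v=-0.719, θ=0.009, ω=0.509
apply F[15]=+4.272 → step 16: x=-0.245, v=-0.667, θ=0.019, ω=0.444
apply F[16]=+4.175 → step 17: x=-0.258, v=-0.617, θ=0.027, ω=0.384
apply F[17]=+4.038 → step 18: x=-0.270, v=-0.569, θ=0.034, ω=0.329
apply F[18]=+3.878 → step 19: x=-0.281, v=-0.523, θ=0.040, ω=0.278
apply F[19]=+3.704 → step 20: x=-0.291, v=-0.480, θ=0.045, ω=0.233
apply F[20]=+3.526 → step 21: x=-0.300, v=-0.440, θ=0.050, ω=0.192
apply F[21]=+3.346 → step 22: x=-0.308, v=-0.402, θ=0.053, ω=0.156
apply F[22]=+3.171 → step 23: x=-0.316, v=-0.367, θ=0.056, ω=0.124
apply F[23]=+3.000 → step 24: x=-0.323, v=-0.334, θ=0.058, ω=0.095
apply F[24]=+2.837 → step 25: x=-0.329, v=-0.303, θ=0.060, ω=0.070
apply F[25]=+2.681 → step 26: x=-0.335, v=-0.275, θ=0.061, ω=0.048
apply F[26]=+2.534 → step 27: x=-0.340, v=-0.248, θ=0.062, ω=0.029
apply F[27]=+2.395 → step 28: x=-0.345, v=-0.223, θ=0.062, ω=0.012
apply F[28]=+2.265 → step 29: x=-0.349, v=-0.200, θ=0.062, ω=-0.002
apply F[29]=+2.143 → step 30: x=-0.353, v=-0.178, θ=0.062, ω=-0.015
apply F[30]=+2.028 → step 31: x=-0.356, v=-0.157, θ=0.062, ω=-0.026
apply F[31]=+1.921 → step 32: x=-0.359, v=-0.138, θ=0.061, ω=-0.035
apply F[32]=+1.820 → step 33: x=-0.362, v=-0.120, θ=0.060, ω=-0.043
apply F[33]=+1.726 → step 34: x=-0.364, v=-0.104, θ=0.059, ω=-0.050
apply F[34]=+1.637 → step 35: x=-0.366, v=-0.088, θ=0.058, ω=-0.055
apply F[35]=+1.555 → step 36: x=-0.368, v=-0.073, θ=0.057, ω=-0.060
apply F[36]=+1.477 → step 37: x=-0.369, v=-0.059, θ=0.056, ω=-0.063
apply F[37]=+1.404 → step 38: x=-0.370, v=-0.046, θ=0.055, ω=-0.066
Max |angle| over trajectory = 0.202 rad; bound = 0.157 → exceeded.

Answer: no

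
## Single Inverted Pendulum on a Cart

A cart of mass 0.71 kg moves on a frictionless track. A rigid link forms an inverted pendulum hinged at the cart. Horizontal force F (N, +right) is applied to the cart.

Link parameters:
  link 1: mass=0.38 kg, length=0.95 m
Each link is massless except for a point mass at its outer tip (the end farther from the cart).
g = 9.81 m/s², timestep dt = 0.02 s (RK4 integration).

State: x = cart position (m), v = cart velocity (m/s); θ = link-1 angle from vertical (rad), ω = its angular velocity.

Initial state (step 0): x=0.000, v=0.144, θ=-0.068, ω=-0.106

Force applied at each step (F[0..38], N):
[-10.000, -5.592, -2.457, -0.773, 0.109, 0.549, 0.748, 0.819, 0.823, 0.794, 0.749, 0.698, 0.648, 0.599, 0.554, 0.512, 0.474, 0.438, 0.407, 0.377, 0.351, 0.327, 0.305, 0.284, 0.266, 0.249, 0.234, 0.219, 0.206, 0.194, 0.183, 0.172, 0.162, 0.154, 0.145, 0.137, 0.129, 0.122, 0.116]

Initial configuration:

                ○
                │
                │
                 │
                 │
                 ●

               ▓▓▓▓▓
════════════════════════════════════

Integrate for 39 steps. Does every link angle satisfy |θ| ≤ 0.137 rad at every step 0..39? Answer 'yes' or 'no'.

apply F[0]=-10.000 → step 1: x=0.000, v=-0.130, θ=-0.067, ω=0.168
apply F[1]=-5.592 → step 2: x=-0.004, v=-0.280, θ=-0.063, ω=0.312
apply F[2]=-2.457 → step 3: x=-0.010, v=-0.343, θ=-0.056, ω=0.366
apply F[3]=-0.773 → step 4: x=-0.017, v=-0.360, θ=-0.048, ω=0.372
apply F[4]=+0.109 → step 5: x=-0.024, v=-0.352, θ=-0.041, ω=0.355
apply F[5]=+0.549 → step 6: x=-0.031, v=-0.333, θ=-0.034, ω=0.327
apply F[6]=+0.748 → step 7: x=-0.038, v=-0.308, θ=-0.028, ω=0.295
apply F[7]=+0.819 → step 8: x=-0.043, v=-0.283, θ=-0.023, ω=0.263
apply F[8]=+0.823 → step 9: x=-0.049, v=-0.257, θ=-0.018, ω=0.232
apply F[9]=+0.794 → step 10: x=-0.054, v=-0.233, θ=-0.013, ω=0.204
apply F[10]=+0.749 → step 11: x=-0.058, v=-0.211, θ=-0.009, ω=0.178
apply F[11]=+0.698 → step 12: x=-0.062, v=-0.191, θ=-0.006, ω=0.155
apply F[12]=+0.648 → step 13: x=-0.066, v=-0.172, θ=-0.003, ω=0.134
apply F[13]=+0.599 → step 14: x=-0.069, v=-0.155, θ=-0.001, ω=0.115
apply F[14]=+0.554 → step 15: x=-0.072, v=-0.139, θ=0.001, ω=0.099
apply F[15]=+0.512 → step 16: x=-0.075, v=-0.125, θ=0.003, ω=0.085
apply F[16]=+0.474 → step 17: x=-0.077, v=-0.112, θ=0.005, ω=0.072
apply F[17]=+0.438 → step 18: x=-0.079, v=-0.100, θ=0.006, ω=0.061
apply F[18]=+0.407 → step 19: x=-0.081, v=-0.090, θ=0.007, ω=0.051
apply F[19]=+0.377 → step 20: x=-0.083, v=-0.080, θ=0.008, ω=0.042
apply F[20]=+0.351 → step 21: x=-0.084, v=-0.071, θ=0.009, ω=0.034
apply F[21]=+0.327 → step 22: x=-0.086, v=-0.062, θ=0.010, ω=0.028
apply F[22]=+0.305 → step 23: x=-0.087, v=-0.055, θ=0.010, ω=0.022
apply F[23]=+0.284 → step 24: x=-0.088, v=-0.048, θ=0.010, ω=0.016
apply F[24]=+0.266 → step 25: x=-0.089, v=-0.042, θ=0.011, ω=0.012
apply F[25]=+0.249 → step 26: x=-0.090, v=-0.036, θ=0.011, ω=0.008
apply F[26]=+0.234 → step 27: x=-0.090, v=-0.030, θ=0.011, ω=0.005
apply F[27]=+0.219 → step 28: x=-0.091, v=-0.025, θ=0.011, ω=0.002
apply F[28]=+0.206 → step 29: x=-0.091, v=-0.021, θ=0.011, ω=-0.001
apply F[29]=+0.194 → step 30: x=-0.092, v=-0.016, θ=0.011, ω=-0.003
apply F[30]=+0.183 → step 31: x=-0.092, v=-0.012, θ=0.011, ω=-0.005
apply F[31]=+0.172 → step 32: x=-0.092, v=-0.009, θ=0.011, ω=-0.007
apply F[32]=+0.162 → step 33: x=-0.092, v=-0.005, θ=0.011, ω=-0.008
apply F[33]=+0.154 → step 34: x=-0.092, v=-0.002, θ=0.011, ω=-0.010
apply F[34]=+0.145 → step 35: x=-0.092, v=0.001, θ=0.010, ω=-0.011
apply F[35]=+0.137 → step 36: x=-0.092, v=0.004, θ=0.010, ω=-0.011
apply F[36]=+0.129 → step 37: x=-0.092, v=0.006, θ=0.010, ω=-0.012
apply F[37]=+0.122 → step 38: x=-0.092, v=0.009, θ=0.010, ω=-0.013
apply F[38]=+0.116 → step 39: x=-0.092, v=0.011, θ=0.009, ω=-0.013
Max |angle| over trajectory = 0.068 rad; bound = 0.137 → within bound.

Answer: yes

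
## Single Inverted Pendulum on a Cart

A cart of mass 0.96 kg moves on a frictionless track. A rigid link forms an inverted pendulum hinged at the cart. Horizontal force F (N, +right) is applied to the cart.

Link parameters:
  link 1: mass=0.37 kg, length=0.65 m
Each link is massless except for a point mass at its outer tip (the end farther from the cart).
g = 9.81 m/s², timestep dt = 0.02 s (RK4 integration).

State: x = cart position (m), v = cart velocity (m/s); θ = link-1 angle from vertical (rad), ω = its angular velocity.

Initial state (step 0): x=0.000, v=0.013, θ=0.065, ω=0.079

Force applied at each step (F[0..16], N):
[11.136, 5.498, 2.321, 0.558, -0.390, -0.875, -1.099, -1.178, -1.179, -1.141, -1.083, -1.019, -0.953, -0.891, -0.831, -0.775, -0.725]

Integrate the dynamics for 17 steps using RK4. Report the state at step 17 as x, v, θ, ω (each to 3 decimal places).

apply F[0]=+11.136 → step 1: x=0.003, v=0.240, θ=0.063, ω=-0.250
apply F[1]=+5.498 → step 2: x=0.008, v=0.350, θ=0.057, ω=-0.400
apply F[2]=+2.321 → step 3: x=0.016, v=0.394, θ=0.048, ω=-0.452
apply F[3]=+0.558 → step 4: x=0.024, v=0.402, θ=0.039, ω=-0.452
apply F[4]=-0.390 → step 5: x=0.032, v=0.392, θ=0.030, ω=-0.425
apply F[5]=-0.875 → step 6: x=0.039, v=0.371, θ=0.022, ω=-0.386
apply F[6]=-1.099 → step 7: x=0.047, v=0.347, θ=0.015, ω=-0.343
apply F[7]=-1.178 → step 8: x=0.053, v=0.322, θ=0.009, ω=-0.300
apply F[8]=-1.179 → step 9: x=0.059, v=0.297, θ=0.003, ω=-0.260
apply F[9]=-1.141 → step 10: x=0.065, v=0.273, θ=-0.002, ω=-0.223
apply F[10]=-1.083 → step 11: x=0.070, v=0.251, θ=-0.006, ω=-0.190
apply F[11]=-1.019 → step 12: x=0.075, v=0.230, θ=-0.009, ω=-0.161
apply F[12]=-0.953 → step 13: x=0.080, v=0.211, θ=-0.012, ω=-0.135
apply F[13]=-0.891 → step 14: x=0.084, v=0.193, θ=-0.015, ω=-0.112
apply F[14]=-0.831 → step 15: x=0.087, v=0.177, θ=-0.017, ω=-0.092
apply F[15]=-0.775 → step 16: x=0.091, v=0.163, θ=-0.019, ω=-0.075
apply F[16]=-0.725 → step 17: x=0.094, v=0.149, θ=-0.020, ω=-0.060

Answer: x=0.094, v=0.149, θ=-0.020, ω=-0.060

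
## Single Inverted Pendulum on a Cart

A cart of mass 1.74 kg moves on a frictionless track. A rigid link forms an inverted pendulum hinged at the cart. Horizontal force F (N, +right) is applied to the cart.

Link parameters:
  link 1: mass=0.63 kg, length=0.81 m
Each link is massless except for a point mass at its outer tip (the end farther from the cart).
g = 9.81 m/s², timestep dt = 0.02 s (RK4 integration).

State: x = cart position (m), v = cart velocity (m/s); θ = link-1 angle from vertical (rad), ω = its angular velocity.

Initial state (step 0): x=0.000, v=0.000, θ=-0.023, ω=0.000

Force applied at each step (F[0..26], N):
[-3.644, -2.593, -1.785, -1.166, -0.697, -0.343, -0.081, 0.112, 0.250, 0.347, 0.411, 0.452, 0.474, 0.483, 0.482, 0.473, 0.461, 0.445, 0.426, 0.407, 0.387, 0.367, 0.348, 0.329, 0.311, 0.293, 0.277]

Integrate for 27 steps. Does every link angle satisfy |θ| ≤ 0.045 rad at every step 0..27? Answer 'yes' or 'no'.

Answer: yes

Derivation:
apply F[0]=-3.644 → step 1: x=-0.000, v=-0.040, θ=-0.023, ω=0.044
apply F[1]=-2.593 → step 2: x=-0.001, v=-0.068, θ=-0.021, ω=0.074
apply F[2]=-1.785 → step 3: x=-0.003, v=-0.088, θ=-0.020, ω=0.092
apply F[3]=-1.166 → step 4: x=-0.005, v=-0.100, θ=-0.018, ω=0.103
apply F[4]=-0.697 → step 5: x=-0.007, v=-0.106, θ=-0.016, ω=0.107
apply F[5]=-0.343 → step 6: x=-0.009, v=-0.109, θ=-0.014, ω=0.107
apply F[6]=-0.081 → step 7: x=-0.011, v=-0.109, θ=-0.011, ω=0.104
apply F[7]=+0.112 → step 8: x=-0.013, v=-0.107, θ=-0.009, ω=0.099
apply F[8]=+0.250 → step 9: x=-0.016, v=-0.104, θ=-0.007, ω=0.093
apply F[9]=+0.347 → step 10: x=-0.018, v=-0.099, θ=-0.006, ω=0.086
apply F[10]=+0.411 → step 11: x=-0.020, v=-0.094, θ=-0.004, ω=0.078
apply F[11]=+0.452 → step 12: x=-0.021, v=-0.089, θ=-0.003, ω=0.071
apply F[12]=+0.474 → step 13: x=-0.023, v=-0.083, θ=-0.001, ω=0.063
apply F[13]=+0.483 → step 14: x=-0.025, v=-0.078, θ=-0.000, ω=0.056
apply F[14]=+0.482 → step 15: x=-0.026, v=-0.072, θ=0.001, ω=0.049
apply F[15]=+0.473 → step 16: x=-0.028, v=-0.067, θ=0.002, ω=0.043
apply F[16]=+0.461 → step 17: x=-0.029, v=-0.062, θ=0.003, ω=0.037
apply F[17]=+0.445 → step 18: x=-0.030, v=-0.057, θ=0.003, ω=0.032
apply F[18]=+0.426 → step 19: x=-0.031, v=-0.052, θ=0.004, ω=0.027
apply F[19]=+0.407 → step 20: x=-0.032, v=-0.048, θ=0.005, ω=0.023
apply F[20]=+0.387 → step 21: x=-0.033, v=-0.044, θ=0.005, ω=0.019
apply F[21]=+0.367 → step 22: x=-0.034, v=-0.040, θ=0.005, ω=0.016
apply F[22]=+0.348 → step 23: x=-0.035, v=-0.036, θ=0.006, ω=0.012
apply F[23]=+0.329 → step 24: x=-0.035, v=-0.033, θ=0.006, ω=0.010
apply F[24]=+0.311 → step 25: x=-0.036, v=-0.030, θ=0.006, ω=0.007
apply F[25]=+0.293 → step 26: x=-0.037, v=-0.027, θ=0.006, ω=0.005
apply F[26]=+0.277 → step 27: x=-0.037, v=-0.024, θ=0.006, ω=0.003
Max |angle| over trajectory = 0.023 rad; bound = 0.045 → within bound.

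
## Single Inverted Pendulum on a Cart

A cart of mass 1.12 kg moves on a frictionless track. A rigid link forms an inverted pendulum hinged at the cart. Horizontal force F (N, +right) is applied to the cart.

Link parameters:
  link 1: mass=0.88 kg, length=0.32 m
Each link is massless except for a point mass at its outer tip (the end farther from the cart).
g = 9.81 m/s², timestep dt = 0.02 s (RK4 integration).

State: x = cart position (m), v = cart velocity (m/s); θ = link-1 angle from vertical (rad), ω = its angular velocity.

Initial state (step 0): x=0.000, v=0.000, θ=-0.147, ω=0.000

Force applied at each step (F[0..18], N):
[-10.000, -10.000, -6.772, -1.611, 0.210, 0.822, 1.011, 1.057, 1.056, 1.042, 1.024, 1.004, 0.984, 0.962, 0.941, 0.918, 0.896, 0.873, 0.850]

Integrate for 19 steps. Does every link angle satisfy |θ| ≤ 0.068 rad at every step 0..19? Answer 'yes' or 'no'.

Answer: no

Derivation:
apply F[0]=-10.000 → step 1: x=-0.002, v=-0.154, θ=-0.143, ω=0.387
apply F[1]=-10.000 → step 2: x=-0.006, v=-0.309, θ=-0.131, ω=0.784
apply F[2]=-6.772 → step 3: x=-0.013, v=-0.411, θ=-0.113, ω=1.023
apply F[3]=-1.611 → step 4: x=-0.022, v=-0.424, θ=-0.093, ω=1.002
apply F[4]=+0.210 → step 5: x=-0.030, v=-0.408, θ=-0.074, ω=0.901
apply F[5]=+0.822 → step 6: x=-0.038, v=-0.384, θ=-0.057, ω=0.784
apply F[6]=+1.011 → step 7: x=-0.045, v=-0.358, θ=-0.043, ω=0.674
apply F[7]=+1.057 → step 8: x=-0.052, v=-0.334, θ=-0.030, ω=0.575
apply F[8]=+1.056 → step 9: x=-0.059, v=-0.311, θ=-0.020, ω=0.489
apply F[9]=+1.042 → step 10: x=-0.065, v=-0.290, θ=-0.011, ω=0.415
apply F[10]=+1.024 → step 11: x=-0.070, v=-0.271, θ=-0.003, ω=0.350
apply F[11]=+1.004 → step 12: x=-0.076, v=-0.253, θ=0.003, ω=0.294
apply F[12]=+0.984 → step 13: x=-0.080, v=-0.236, θ=0.009, ω=0.246
apply F[13]=+0.962 → step 14: x=-0.085, v=-0.221, θ=0.013, ω=0.204
apply F[14]=+0.941 → step 15: x=-0.089, v=-0.206, θ=0.017, ω=0.169
apply F[15]=+0.918 → step 16: x=-0.093, v=-0.193, θ=0.020, ω=0.138
apply F[16]=+0.896 → step 17: x=-0.097, v=-0.180, θ=0.022, ω=0.111
apply F[17]=+0.873 → step 18: x=-0.101, v=-0.168, θ=0.024, ω=0.088
apply F[18]=+0.850 → step 19: x=-0.104, v=-0.157, θ=0.026, ω=0.068
Max |angle| over trajectory = 0.147 rad; bound = 0.068 → exceeded.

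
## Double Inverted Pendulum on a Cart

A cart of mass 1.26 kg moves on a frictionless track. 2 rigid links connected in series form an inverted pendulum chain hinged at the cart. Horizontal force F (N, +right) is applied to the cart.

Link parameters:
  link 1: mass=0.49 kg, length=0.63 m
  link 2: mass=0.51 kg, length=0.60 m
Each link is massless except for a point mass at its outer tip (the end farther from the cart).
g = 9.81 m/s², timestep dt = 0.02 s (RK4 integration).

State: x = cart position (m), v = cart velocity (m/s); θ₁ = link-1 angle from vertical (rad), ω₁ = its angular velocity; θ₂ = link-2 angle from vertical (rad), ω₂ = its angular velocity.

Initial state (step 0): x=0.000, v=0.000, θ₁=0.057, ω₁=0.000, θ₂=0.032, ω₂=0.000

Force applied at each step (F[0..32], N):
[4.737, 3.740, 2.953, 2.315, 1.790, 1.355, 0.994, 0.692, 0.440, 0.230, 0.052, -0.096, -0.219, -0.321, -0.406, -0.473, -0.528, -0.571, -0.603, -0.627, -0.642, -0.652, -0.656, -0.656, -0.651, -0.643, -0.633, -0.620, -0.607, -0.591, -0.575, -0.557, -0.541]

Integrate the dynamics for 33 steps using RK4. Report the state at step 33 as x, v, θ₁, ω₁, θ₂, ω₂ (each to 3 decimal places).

Answer: x=0.108, v=0.069, θ₁=-0.016, ω₁=-0.003, θ₂=-0.011, ω₂=-0.019

Derivation:
apply F[0]=+4.737 → step 1: x=0.001, v=0.066, θ₁=0.056, ω₁=-0.079, θ₂=0.032, ω₂=-0.017
apply F[1]=+3.740 → step 2: x=0.002, v=0.117, θ₁=0.054, ω₁=-0.134, θ₂=0.031, ω₂=-0.033
apply F[2]=+2.953 → step 3: x=0.005, v=0.156, θ₁=0.051, ω₁=-0.172, θ₂=0.031, ω₂=-0.047
apply F[3]=+2.315 → step 4: x=0.009, v=0.185, θ₁=0.047, ω₁=-0.197, θ₂=0.029, ω₂=-0.060
apply F[4]=+1.790 → step 5: x=0.013, v=0.206, θ₁=0.043, ω₁=-0.211, θ₂=0.028, ω₂=-0.071
apply F[5]=+1.355 → step 6: x=0.017, v=0.221, θ₁=0.039, ω₁=-0.218, θ₂=0.027, ω₂=-0.080
apply F[6]=+0.994 → step 7: x=0.021, v=0.231, θ₁=0.035, ω₁=-0.219, θ₂=0.025, ω₂=-0.088
apply F[7]=+0.692 → step 8: x=0.026, v=0.237, θ₁=0.030, ω₁=-0.215, θ₂=0.023, ω₂=-0.093
apply F[8]=+0.440 → step 9: x=0.031, v=0.240, θ₁=0.026, ω₁=-0.209, θ₂=0.021, ω₂=-0.097
apply F[9]=+0.230 → step 10: x=0.036, v=0.240, θ₁=0.022, ω₁=-0.200, θ₂=0.019, ω₂=-0.100
apply F[10]=+0.052 → step 11: x=0.040, v=0.237, θ₁=0.018, ω₁=-0.190, θ₂=0.017, ω₂=-0.101
apply F[11]=-0.096 → step 12: x=0.045, v=0.233, θ₁=0.014, ω₁=-0.178, θ₂=0.015, ω₂=-0.101
apply F[12]=-0.219 → step 13: x=0.050, v=0.228, θ₁=0.011, ω₁=-0.166, θ₂=0.013, ω₂=-0.100
apply F[13]=-0.321 → step 14: x=0.054, v=0.221, θ₁=0.008, ω₁=-0.154, θ₂=0.011, ω₂=-0.098
apply F[14]=-0.406 → step 15: x=0.058, v=0.214, θ₁=0.005, ω₁=-0.141, θ₂=0.009, ω₂=-0.095
apply F[15]=-0.473 → step 16: x=0.063, v=0.206, θ₁=0.002, ω₁=-0.129, θ₂=0.007, ω₂=-0.092
apply F[16]=-0.528 → step 17: x=0.067, v=0.197, θ₁=-0.000, ω₁=-0.117, θ₂=0.006, ω₂=-0.088
apply F[17]=-0.571 → step 18: x=0.071, v=0.189, θ₁=-0.003, ω₁=-0.106, θ₂=0.004, ω₂=-0.084
apply F[18]=-0.603 → step 19: x=0.074, v=0.180, θ₁=-0.005, ω₁=-0.095, θ₂=0.002, ω₂=-0.079
apply F[19]=-0.627 → step 20: x=0.078, v=0.170, θ₁=-0.006, ω₁=-0.084, θ₂=0.001, ω₂=-0.075
apply F[20]=-0.642 → step 21: x=0.081, v=0.161, θ₁=-0.008, ω₁=-0.075, θ₂=-0.001, ω₂=-0.070
apply F[21]=-0.652 → step 22: x=0.084, v=0.152, θ₁=-0.009, ω₁=-0.065, θ₂=-0.002, ω₂=-0.065
apply F[22]=-0.656 → step 23: x=0.087, v=0.144, θ₁=-0.011, ω₁=-0.057, θ₂=-0.003, ω₂=-0.060
apply F[23]=-0.656 → step 24: x=0.090, v=0.135, θ₁=-0.012, ω₁=-0.049, θ₂=-0.004, ω₂=-0.055
apply F[24]=-0.651 → step 25: x=0.093, v=0.126, θ₁=-0.013, ω₁=-0.042, θ₂=-0.006, ω₂=-0.051
apply F[25]=-0.643 → step 26: x=0.095, v=0.118, θ₁=-0.013, ω₁=-0.035, θ₂=-0.007, ω₂=-0.046
apply F[26]=-0.633 → step 27: x=0.097, v=0.110, θ₁=-0.014, ω₁=-0.029, θ₂=-0.007, ω₂=-0.041
apply F[27]=-0.620 → step 28: x=0.099, v=0.103, θ₁=-0.014, ω₁=-0.023, θ₂=-0.008, ω₂=-0.037
apply F[28]=-0.607 → step 29: x=0.101, v=0.095, θ₁=-0.015, ω₁=-0.018, θ₂=-0.009, ω₂=-0.033
apply F[29]=-0.591 → step 30: x=0.103, v=0.088, θ₁=-0.015, ω₁=-0.014, θ₂=-0.009, ω₂=-0.029
apply F[30]=-0.575 → step 31: x=0.105, v=0.082, θ₁=-0.015, ω₁=-0.009, θ₂=-0.010, ω₂=-0.025
apply F[31]=-0.557 → step 32: x=0.106, v=0.075, θ₁=-0.016, ω₁=-0.006, θ₂=-0.011, ω₂=-0.022
apply F[32]=-0.541 → step 33: x=0.108, v=0.069, θ₁=-0.016, ω₁=-0.003, θ₂=-0.011, ω₂=-0.019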